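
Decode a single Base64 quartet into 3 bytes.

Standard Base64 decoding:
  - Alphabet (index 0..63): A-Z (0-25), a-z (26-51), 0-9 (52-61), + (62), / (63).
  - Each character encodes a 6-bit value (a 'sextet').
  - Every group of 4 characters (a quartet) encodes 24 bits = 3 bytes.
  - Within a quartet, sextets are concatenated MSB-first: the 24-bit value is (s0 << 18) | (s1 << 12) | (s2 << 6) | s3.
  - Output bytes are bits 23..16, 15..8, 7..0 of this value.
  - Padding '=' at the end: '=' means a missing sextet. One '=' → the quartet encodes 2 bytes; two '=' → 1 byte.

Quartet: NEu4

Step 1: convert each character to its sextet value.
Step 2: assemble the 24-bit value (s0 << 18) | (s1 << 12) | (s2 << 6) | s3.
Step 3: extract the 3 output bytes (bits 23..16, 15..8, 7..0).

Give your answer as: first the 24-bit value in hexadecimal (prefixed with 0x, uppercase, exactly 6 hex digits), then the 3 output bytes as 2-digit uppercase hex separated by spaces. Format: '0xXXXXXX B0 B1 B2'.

Sextets: N=13, E=4, u=46, 4=56
24-bit: (13<<18) | (4<<12) | (46<<6) | 56
      = 0x340000 | 0x004000 | 0x000B80 | 0x000038
      = 0x344BB8
Bytes: (v>>16)&0xFF=34, (v>>8)&0xFF=4B, v&0xFF=B8

Answer: 0x344BB8 34 4B B8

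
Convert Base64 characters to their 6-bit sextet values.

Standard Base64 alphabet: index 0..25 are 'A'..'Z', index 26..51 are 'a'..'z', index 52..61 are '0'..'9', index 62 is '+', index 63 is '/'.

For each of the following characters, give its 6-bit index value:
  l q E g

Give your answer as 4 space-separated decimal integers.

'l': a..z range, 26 + ord('l') − ord('a') = 37
'q': a..z range, 26 + ord('q') − ord('a') = 42
'E': A..Z range, ord('E') − ord('A') = 4
'g': a..z range, 26 + ord('g') − ord('a') = 32

Answer: 37 42 4 32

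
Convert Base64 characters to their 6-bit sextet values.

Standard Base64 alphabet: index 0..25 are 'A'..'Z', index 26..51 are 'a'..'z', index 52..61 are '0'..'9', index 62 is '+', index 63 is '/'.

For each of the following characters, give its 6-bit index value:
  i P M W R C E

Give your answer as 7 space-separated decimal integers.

Answer: 34 15 12 22 17 2 4

Derivation:
'i': a..z range, 26 + ord('i') − ord('a') = 34
'P': A..Z range, ord('P') − ord('A') = 15
'M': A..Z range, ord('M') − ord('A') = 12
'W': A..Z range, ord('W') − ord('A') = 22
'R': A..Z range, ord('R') − ord('A') = 17
'C': A..Z range, ord('C') − ord('A') = 2
'E': A..Z range, ord('E') − ord('A') = 4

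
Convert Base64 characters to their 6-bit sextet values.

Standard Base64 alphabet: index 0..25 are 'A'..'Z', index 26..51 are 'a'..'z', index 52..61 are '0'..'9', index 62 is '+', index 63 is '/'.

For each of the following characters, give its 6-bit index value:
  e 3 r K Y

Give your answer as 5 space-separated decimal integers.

Answer: 30 55 43 10 24

Derivation:
'e': a..z range, 26 + ord('e') − ord('a') = 30
'3': 0..9 range, 52 + ord('3') − ord('0') = 55
'r': a..z range, 26 + ord('r') − ord('a') = 43
'K': A..Z range, ord('K') − ord('A') = 10
'Y': A..Z range, ord('Y') − ord('A') = 24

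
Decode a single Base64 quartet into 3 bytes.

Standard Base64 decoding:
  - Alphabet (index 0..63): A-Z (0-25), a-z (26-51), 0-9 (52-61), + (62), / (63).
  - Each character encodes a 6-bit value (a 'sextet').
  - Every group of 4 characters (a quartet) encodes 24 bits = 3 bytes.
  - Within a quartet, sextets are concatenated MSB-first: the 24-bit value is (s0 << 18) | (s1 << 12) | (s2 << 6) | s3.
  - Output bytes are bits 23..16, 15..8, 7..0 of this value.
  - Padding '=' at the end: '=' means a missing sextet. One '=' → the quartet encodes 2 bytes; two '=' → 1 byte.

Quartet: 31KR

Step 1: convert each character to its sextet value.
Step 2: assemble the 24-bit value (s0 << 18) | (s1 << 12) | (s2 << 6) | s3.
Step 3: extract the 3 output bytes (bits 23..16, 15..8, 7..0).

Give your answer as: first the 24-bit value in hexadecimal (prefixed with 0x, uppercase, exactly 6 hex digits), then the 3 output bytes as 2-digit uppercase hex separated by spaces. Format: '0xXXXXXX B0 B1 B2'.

Sextets: 3=55, 1=53, K=10, R=17
24-bit: (55<<18) | (53<<12) | (10<<6) | 17
      = 0xDC0000 | 0x035000 | 0x000280 | 0x000011
      = 0xDF5291
Bytes: (v>>16)&0xFF=DF, (v>>8)&0xFF=52, v&0xFF=91

Answer: 0xDF5291 DF 52 91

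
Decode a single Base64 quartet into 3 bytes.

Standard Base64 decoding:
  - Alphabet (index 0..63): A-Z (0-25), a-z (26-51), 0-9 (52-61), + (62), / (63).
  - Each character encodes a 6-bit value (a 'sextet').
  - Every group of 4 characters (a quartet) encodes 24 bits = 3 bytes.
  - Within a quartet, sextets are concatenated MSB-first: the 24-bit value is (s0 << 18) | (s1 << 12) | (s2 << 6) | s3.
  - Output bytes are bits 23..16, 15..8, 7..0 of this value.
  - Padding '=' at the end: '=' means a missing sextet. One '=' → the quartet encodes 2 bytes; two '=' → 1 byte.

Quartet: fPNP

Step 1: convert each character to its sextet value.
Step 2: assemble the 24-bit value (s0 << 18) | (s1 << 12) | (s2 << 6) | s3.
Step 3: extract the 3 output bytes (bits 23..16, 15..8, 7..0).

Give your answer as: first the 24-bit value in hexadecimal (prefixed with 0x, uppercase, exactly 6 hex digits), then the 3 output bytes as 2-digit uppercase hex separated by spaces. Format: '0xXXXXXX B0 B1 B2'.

Sextets: f=31, P=15, N=13, P=15
24-bit: (31<<18) | (15<<12) | (13<<6) | 15
      = 0x7C0000 | 0x00F000 | 0x000340 | 0x00000F
      = 0x7CF34F
Bytes: (v>>16)&0xFF=7C, (v>>8)&0xFF=F3, v&0xFF=4F

Answer: 0x7CF34F 7C F3 4F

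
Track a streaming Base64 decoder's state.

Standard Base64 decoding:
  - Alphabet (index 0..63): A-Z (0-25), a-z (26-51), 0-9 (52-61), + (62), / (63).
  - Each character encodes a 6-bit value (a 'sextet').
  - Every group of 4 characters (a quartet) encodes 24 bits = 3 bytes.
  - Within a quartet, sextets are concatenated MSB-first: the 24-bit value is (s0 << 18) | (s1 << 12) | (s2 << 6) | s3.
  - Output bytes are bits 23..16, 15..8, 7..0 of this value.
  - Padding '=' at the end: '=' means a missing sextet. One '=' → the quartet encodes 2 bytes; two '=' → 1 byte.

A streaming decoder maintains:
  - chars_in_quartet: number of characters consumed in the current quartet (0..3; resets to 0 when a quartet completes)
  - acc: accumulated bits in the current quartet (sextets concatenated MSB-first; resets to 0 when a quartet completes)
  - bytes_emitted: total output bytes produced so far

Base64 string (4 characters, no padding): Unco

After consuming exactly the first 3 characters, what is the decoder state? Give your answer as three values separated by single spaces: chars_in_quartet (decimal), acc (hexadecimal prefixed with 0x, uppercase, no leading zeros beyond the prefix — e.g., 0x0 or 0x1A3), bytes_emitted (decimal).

Answer: 3 0x149DC 0

Derivation:
After char 0 ('U'=20): chars_in_quartet=1 acc=0x14 bytes_emitted=0
After char 1 ('n'=39): chars_in_quartet=2 acc=0x527 bytes_emitted=0
After char 2 ('c'=28): chars_in_quartet=3 acc=0x149DC bytes_emitted=0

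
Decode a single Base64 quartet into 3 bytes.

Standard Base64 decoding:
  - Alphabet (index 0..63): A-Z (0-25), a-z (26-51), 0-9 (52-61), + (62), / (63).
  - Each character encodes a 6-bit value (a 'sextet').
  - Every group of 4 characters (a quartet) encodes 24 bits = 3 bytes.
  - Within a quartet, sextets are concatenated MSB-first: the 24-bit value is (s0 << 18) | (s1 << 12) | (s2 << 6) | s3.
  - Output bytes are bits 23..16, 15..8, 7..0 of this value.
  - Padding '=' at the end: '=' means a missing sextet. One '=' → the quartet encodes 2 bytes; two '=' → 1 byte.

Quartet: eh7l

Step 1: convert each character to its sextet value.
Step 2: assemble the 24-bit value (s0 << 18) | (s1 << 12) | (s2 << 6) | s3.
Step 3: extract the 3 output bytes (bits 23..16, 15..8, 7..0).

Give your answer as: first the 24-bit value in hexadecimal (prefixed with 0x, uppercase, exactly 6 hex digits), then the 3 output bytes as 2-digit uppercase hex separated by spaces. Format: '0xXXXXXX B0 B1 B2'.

Sextets: e=30, h=33, 7=59, l=37
24-bit: (30<<18) | (33<<12) | (59<<6) | 37
      = 0x780000 | 0x021000 | 0x000EC0 | 0x000025
      = 0x7A1EE5
Bytes: (v>>16)&0xFF=7A, (v>>8)&0xFF=1E, v&0xFF=E5

Answer: 0x7A1EE5 7A 1E E5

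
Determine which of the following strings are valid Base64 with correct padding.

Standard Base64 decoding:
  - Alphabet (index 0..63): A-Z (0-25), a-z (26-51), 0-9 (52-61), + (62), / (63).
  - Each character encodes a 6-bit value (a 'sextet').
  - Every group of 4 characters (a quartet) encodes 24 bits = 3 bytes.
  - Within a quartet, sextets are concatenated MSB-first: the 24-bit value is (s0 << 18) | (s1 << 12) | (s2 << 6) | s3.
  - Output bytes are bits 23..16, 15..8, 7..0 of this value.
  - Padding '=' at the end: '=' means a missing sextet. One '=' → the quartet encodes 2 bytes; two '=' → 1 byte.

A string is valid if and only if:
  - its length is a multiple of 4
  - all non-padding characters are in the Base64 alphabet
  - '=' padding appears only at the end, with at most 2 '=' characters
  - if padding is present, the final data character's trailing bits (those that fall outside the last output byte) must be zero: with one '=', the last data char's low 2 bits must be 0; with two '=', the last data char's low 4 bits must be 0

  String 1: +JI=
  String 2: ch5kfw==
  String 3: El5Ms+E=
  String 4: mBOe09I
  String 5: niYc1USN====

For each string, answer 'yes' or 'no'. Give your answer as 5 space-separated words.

String 1: '+JI=' → valid
String 2: 'ch5kfw==' → valid
String 3: 'El5Ms+E=' → valid
String 4: 'mBOe09I' → invalid (len=7 not mult of 4)
String 5: 'niYc1USN====' → invalid (4 pad chars (max 2))

Answer: yes yes yes no no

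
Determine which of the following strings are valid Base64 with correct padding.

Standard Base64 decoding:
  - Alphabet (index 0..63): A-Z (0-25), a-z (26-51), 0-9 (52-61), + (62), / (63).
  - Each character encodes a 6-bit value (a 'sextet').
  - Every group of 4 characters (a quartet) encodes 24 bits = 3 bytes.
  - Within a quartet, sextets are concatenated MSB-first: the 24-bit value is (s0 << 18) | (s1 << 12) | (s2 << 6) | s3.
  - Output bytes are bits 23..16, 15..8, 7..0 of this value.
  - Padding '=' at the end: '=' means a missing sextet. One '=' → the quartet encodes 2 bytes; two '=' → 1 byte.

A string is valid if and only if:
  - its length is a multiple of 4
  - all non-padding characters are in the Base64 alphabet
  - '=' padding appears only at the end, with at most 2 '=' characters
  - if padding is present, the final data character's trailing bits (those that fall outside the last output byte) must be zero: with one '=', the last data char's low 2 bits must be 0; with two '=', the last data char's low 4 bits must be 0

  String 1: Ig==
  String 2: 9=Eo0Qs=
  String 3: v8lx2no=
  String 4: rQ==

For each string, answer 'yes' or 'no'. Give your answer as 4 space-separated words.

String 1: 'Ig==' → valid
String 2: '9=Eo0Qs=' → invalid (bad char(s): ['=']; '=' in middle)
String 3: 'v8lx2no=' → valid
String 4: 'rQ==' → valid

Answer: yes no yes yes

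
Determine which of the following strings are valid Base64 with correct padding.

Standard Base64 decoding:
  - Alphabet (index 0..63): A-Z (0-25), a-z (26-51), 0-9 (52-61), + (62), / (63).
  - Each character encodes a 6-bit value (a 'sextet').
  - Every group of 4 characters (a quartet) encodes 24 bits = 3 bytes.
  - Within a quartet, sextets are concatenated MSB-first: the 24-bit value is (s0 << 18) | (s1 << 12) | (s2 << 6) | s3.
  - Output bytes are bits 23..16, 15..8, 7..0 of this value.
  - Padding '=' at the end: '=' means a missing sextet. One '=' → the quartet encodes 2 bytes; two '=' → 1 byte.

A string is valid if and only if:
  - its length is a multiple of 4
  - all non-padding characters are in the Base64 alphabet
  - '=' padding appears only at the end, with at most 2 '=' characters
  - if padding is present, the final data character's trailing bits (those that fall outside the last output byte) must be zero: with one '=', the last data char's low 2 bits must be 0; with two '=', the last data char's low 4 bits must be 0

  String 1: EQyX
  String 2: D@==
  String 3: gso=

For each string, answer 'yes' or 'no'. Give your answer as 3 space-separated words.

String 1: 'EQyX' → valid
String 2: 'D@==' → invalid (bad char(s): ['@'])
String 3: 'gso=' → valid

Answer: yes no yes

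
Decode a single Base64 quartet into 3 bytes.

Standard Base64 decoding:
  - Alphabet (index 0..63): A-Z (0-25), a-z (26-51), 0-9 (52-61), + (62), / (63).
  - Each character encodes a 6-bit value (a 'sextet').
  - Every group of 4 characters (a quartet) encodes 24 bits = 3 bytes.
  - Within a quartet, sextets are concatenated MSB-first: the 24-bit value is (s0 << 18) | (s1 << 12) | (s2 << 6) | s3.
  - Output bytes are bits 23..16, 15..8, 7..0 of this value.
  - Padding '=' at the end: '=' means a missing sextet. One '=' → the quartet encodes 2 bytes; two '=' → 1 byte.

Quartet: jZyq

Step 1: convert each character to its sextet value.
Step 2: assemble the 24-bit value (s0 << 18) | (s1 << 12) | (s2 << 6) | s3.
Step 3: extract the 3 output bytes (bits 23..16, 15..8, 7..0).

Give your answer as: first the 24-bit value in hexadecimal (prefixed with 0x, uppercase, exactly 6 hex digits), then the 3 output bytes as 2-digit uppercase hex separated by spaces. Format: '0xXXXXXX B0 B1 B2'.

Sextets: j=35, Z=25, y=50, q=42
24-bit: (35<<18) | (25<<12) | (50<<6) | 42
      = 0x8C0000 | 0x019000 | 0x000C80 | 0x00002A
      = 0x8D9CAA
Bytes: (v>>16)&0xFF=8D, (v>>8)&0xFF=9C, v&0xFF=AA

Answer: 0x8D9CAA 8D 9C AA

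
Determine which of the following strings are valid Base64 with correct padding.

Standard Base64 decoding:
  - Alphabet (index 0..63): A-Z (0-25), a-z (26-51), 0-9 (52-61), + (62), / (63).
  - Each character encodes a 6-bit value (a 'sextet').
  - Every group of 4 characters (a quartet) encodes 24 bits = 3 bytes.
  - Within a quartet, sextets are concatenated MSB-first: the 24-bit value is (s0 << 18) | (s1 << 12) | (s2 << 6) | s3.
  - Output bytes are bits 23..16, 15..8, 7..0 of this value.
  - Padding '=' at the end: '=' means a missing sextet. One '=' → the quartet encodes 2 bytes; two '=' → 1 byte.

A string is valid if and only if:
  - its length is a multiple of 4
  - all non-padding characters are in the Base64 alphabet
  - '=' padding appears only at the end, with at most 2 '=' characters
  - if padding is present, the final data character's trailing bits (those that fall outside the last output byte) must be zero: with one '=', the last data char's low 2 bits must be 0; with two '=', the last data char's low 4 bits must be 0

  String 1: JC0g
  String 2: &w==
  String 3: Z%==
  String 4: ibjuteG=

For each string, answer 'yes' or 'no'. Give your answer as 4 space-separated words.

Answer: yes no no no

Derivation:
String 1: 'JC0g' → valid
String 2: '&w==' → invalid (bad char(s): ['&'])
String 3: 'Z%==' → invalid (bad char(s): ['%'])
String 4: 'ibjuteG=' → invalid (bad trailing bits)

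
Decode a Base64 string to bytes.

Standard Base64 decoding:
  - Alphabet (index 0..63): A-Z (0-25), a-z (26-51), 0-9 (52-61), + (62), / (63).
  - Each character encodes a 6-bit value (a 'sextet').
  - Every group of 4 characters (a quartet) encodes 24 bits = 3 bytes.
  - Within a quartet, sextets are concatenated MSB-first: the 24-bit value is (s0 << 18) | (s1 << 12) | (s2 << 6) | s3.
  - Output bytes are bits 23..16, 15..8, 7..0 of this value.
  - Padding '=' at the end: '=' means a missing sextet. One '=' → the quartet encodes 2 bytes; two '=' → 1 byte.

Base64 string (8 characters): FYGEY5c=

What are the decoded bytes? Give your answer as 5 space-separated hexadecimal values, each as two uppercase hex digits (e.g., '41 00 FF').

Answer: 15 81 84 63 97

Derivation:
After char 0 ('F'=5): chars_in_quartet=1 acc=0x5 bytes_emitted=0
After char 1 ('Y'=24): chars_in_quartet=2 acc=0x158 bytes_emitted=0
After char 2 ('G'=6): chars_in_quartet=3 acc=0x5606 bytes_emitted=0
After char 3 ('E'=4): chars_in_quartet=4 acc=0x158184 -> emit 15 81 84, reset; bytes_emitted=3
After char 4 ('Y'=24): chars_in_quartet=1 acc=0x18 bytes_emitted=3
After char 5 ('5'=57): chars_in_quartet=2 acc=0x639 bytes_emitted=3
After char 6 ('c'=28): chars_in_quartet=3 acc=0x18E5C bytes_emitted=3
Padding '=': partial quartet acc=0x18E5C -> emit 63 97; bytes_emitted=5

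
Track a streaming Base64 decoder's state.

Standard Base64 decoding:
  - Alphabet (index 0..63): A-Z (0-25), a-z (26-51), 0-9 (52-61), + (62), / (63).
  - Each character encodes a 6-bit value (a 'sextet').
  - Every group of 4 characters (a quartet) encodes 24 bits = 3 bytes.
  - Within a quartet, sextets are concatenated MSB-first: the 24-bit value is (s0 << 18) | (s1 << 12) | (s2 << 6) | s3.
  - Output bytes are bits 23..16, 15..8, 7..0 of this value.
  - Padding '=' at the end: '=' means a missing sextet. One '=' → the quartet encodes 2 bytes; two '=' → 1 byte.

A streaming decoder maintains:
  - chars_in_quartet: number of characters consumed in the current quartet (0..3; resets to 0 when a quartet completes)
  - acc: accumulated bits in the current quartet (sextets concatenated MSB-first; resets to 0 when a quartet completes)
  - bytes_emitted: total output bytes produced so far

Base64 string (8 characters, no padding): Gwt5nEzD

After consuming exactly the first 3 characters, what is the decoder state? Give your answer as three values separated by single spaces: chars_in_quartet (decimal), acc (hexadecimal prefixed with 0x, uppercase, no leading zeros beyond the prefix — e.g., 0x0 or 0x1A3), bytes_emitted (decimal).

Answer: 3 0x6C2D 0

Derivation:
After char 0 ('G'=6): chars_in_quartet=1 acc=0x6 bytes_emitted=0
After char 1 ('w'=48): chars_in_quartet=2 acc=0x1B0 bytes_emitted=0
After char 2 ('t'=45): chars_in_quartet=3 acc=0x6C2D bytes_emitted=0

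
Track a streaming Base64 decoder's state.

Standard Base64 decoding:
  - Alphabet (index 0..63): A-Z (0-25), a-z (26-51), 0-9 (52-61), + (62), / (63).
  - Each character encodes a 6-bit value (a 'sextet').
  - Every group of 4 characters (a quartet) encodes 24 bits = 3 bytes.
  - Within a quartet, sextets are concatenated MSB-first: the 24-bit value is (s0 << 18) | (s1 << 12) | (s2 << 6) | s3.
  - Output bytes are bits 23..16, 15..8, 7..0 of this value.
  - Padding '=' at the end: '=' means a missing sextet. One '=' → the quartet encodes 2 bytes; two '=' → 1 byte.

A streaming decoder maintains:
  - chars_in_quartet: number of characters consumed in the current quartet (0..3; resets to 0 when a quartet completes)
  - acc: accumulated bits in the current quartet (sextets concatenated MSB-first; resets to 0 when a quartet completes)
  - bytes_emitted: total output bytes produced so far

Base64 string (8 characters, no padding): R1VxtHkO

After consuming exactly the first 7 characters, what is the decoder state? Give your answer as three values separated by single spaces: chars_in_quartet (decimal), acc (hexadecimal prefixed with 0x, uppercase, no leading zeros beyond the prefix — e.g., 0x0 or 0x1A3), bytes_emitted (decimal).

Answer: 3 0x2D1E4 3

Derivation:
After char 0 ('R'=17): chars_in_quartet=1 acc=0x11 bytes_emitted=0
After char 1 ('1'=53): chars_in_quartet=2 acc=0x475 bytes_emitted=0
After char 2 ('V'=21): chars_in_quartet=3 acc=0x11D55 bytes_emitted=0
After char 3 ('x'=49): chars_in_quartet=4 acc=0x475571 -> emit 47 55 71, reset; bytes_emitted=3
After char 4 ('t'=45): chars_in_quartet=1 acc=0x2D bytes_emitted=3
After char 5 ('H'=7): chars_in_quartet=2 acc=0xB47 bytes_emitted=3
After char 6 ('k'=36): chars_in_quartet=3 acc=0x2D1E4 bytes_emitted=3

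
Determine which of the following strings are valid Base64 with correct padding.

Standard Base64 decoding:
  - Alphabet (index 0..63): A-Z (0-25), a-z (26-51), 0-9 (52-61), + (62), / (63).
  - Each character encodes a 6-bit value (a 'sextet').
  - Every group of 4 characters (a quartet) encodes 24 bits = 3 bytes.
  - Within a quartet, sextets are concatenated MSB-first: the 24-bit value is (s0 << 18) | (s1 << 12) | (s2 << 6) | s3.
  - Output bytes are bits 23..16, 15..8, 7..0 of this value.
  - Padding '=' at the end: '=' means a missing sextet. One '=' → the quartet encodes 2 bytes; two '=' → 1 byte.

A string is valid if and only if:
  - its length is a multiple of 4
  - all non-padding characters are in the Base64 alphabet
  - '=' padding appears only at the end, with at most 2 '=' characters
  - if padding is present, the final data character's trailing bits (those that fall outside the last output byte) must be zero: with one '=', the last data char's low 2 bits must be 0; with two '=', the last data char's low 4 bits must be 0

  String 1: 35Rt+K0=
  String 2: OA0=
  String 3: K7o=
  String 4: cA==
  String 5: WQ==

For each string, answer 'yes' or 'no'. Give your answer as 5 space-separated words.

Answer: yes yes yes yes yes

Derivation:
String 1: '35Rt+K0=' → valid
String 2: 'OA0=' → valid
String 3: 'K7o=' → valid
String 4: 'cA==' → valid
String 5: 'WQ==' → valid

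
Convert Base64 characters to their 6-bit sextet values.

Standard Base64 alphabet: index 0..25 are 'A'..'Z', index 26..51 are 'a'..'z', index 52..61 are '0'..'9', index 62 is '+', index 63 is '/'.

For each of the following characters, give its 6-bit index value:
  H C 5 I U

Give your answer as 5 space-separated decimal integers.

Answer: 7 2 57 8 20

Derivation:
'H': A..Z range, ord('H') − ord('A') = 7
'C': A..Z range, ord('C') − ord('A') = 2
'5': 0..9 range, 52 + ord('5') − ord('0') = 57
'I': A..Z range, ord('I') − ord('A') = 8
'U': A..Z range, ord('U') − ord('A') = 20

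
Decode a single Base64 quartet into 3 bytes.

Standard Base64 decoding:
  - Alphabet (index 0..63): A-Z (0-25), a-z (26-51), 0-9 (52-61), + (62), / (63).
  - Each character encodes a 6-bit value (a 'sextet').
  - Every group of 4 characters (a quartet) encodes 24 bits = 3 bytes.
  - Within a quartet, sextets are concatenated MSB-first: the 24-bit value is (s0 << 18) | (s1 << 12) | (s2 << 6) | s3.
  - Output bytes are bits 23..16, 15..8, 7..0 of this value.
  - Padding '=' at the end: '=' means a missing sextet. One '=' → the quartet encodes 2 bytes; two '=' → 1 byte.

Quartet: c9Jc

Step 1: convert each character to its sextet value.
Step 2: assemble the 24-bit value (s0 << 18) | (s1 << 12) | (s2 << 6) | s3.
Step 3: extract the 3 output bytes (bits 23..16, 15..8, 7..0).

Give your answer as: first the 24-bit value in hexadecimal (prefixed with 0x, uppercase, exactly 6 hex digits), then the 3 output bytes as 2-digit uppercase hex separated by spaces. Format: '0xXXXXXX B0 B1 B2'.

Sextets: c=28, 9=61, J=9, c=28
24-bit: (28<<18) | (61<<12) | (9<<6) | 28
      = 0x700000 | 0x03D000 | 0x000240 | 0x00001C
      = 0x73D25C
Bytes: (v>>16)&0xFF=73, (v>>8)&0xFF=D2, v&0xFF=5C

Answer: 0x73D25C 73 D2 5C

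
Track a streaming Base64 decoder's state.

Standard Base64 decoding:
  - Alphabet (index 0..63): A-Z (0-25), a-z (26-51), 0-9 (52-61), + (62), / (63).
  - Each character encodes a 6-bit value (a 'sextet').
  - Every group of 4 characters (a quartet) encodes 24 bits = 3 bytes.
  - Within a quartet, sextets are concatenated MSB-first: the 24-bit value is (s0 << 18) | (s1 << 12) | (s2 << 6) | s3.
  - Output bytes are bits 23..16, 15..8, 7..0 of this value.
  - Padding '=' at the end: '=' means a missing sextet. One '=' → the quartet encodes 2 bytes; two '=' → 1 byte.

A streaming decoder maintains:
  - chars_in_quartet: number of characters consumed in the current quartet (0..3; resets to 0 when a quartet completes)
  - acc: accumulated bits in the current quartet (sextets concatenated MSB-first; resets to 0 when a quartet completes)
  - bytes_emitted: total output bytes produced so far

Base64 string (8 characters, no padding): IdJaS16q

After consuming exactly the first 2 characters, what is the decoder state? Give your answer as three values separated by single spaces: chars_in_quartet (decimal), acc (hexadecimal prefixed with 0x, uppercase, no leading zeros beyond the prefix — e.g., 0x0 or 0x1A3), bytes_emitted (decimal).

After char 0 ('I'=8): chars_in_quartet=1 acc=0x8 bytes_emitted=0
After char 1 ('d'=29): chars_in_quartet=2 acc=0x21D bytes_emitted=0

Answer: 2 0x21D 0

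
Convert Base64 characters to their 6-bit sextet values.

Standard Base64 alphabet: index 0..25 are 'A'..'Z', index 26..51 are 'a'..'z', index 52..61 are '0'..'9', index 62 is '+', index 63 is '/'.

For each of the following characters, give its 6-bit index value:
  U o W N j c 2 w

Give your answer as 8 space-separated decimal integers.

Answer: 20 40 22 13 35 28 54 48

Derivation:
'U': A..Z range, ord('U') − ord('A') = 20
'o': a..z range, 26 + ord('o') − ord('a') = 40
'W': A..Z range, ord('W') − ord('A') = 22
'N': A..Z range, ord('N') − ord('A') = 13
'j': a..z range, 26 + ord('j') − ord('a') = 35
'c': a..z range, 26 + ord('c') − ord('a') = 28
'2': 0..9 range, 52 + ord('2') − ord('0') = 54
'w': a..z range, 26 + ord('w') − ord('a') = 48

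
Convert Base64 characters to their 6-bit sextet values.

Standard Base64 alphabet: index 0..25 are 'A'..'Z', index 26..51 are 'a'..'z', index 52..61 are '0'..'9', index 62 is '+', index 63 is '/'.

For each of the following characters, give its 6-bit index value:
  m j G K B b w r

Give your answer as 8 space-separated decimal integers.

'm': a..z range, 26 + ord('m') − ord('a') = 38
'j': a..z range, 26 + ord('j') − ord('a') = 35
'G': A..Z range, ord('G') − ord('A') = 6
'K': A..Z range, ord('K') − ord('A') = 10
'B': A..Z range, ord('B') − ord('A') = 1
'b': a..z range, 26 + ord('b') − ord('a') = 27
'w': a..z range, 26 + ord('w') − ord('a') = 48
'r': a..z range, 26 + ord('r') − ord('a') = 43

Answer: 38 35 6 10 1 27 48 43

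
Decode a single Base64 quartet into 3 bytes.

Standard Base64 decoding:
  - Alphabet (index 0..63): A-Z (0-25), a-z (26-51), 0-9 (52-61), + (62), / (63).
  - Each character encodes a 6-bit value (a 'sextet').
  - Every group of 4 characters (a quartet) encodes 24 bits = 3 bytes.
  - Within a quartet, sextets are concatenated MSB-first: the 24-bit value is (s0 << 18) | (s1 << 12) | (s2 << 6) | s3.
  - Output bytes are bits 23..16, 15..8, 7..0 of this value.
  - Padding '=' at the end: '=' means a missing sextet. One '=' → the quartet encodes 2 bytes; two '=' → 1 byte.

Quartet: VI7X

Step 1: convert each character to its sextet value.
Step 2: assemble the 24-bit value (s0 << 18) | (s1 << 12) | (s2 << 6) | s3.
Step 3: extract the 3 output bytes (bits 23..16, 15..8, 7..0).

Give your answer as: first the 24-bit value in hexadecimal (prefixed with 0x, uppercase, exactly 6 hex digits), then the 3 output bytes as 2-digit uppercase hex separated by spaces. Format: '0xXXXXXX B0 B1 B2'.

Sextets: V=21, I=8, 7=59, X=23
24-bit: (21<<18) | (8<<12) | (59<<6) | 23
      = 0x540000 | 0x008000 | 0x000EC0 | 0x000017
      = 0x548ED7
Bytes: (v>>16)&0xFF=54, (v>>8)&0xFF=8E, v&0xFF=D7

Answer: 0x548ED7 54 8E D7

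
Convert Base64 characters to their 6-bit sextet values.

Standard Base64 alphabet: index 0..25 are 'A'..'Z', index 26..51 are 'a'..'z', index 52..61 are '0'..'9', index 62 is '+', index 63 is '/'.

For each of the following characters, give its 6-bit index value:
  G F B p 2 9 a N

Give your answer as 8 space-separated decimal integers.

'G': A..Z range, ord('G') − ord('A') = 6
'F': A..Z range, ord('F') − ord('A') = 5
'B': A..Z range, ord('B') − ord('A') = 1
'p': a..z range, 26 + ord('p') − ord('a') = 41
'2': 0..9 range, 52 + ord('2') − ord('0') = 54
'9': 0..9 range, 52 + ord('9') − ord('0') = 61
'a': a..z range, 26 + ord('a') − ord('a') = 26
'N': A..Z range, ord('N') − ord('A') = 13

Answer: 6 5 1 41 54 61 26 13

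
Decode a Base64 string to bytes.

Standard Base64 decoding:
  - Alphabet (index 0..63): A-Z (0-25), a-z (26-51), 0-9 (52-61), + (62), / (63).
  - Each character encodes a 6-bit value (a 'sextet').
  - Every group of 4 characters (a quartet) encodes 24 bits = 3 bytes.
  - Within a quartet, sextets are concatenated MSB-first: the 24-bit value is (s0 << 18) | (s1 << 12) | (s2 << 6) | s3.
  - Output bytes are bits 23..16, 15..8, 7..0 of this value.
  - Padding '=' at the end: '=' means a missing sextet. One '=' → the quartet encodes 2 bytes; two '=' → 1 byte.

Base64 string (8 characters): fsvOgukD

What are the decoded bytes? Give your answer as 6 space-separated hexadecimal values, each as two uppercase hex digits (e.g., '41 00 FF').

Answer: 7E CB CE 82 E9 03

Derivation:
After char 0 ('f'=31): chars_in_quartet=1 acc=0x1F bytes_emitted=0
After char 1 ('s'=44): chars_in_quartet=2 acc=0x7EC bytes_emitted=0
After char 2 ('v'=47): chars_in_quartet=3 acc=0x1FB2F bytes_emitted=0
After char 3 ('O'=14): chars_in_quartet=4 acc=0x7ECBCE -> emit 7E CB CE, reset; bytes_emitted=3
After char 4 ('g'=32): chars_in_quartet=1 acc=0x20 bytes_emitted=3
After char 5 ('u'=46): chars_in_quartet=2 acc=0x82E bytes_emitted=3
After char 6 ('k'=36): chars_in_quartet=3 acc=0x20BA4 bytes_emitted=3
After char 7 ('D'=3): chars_in_quartet=4 acc=0x82E903 -> emit 82 E9 03, reset; bytes_emitted=6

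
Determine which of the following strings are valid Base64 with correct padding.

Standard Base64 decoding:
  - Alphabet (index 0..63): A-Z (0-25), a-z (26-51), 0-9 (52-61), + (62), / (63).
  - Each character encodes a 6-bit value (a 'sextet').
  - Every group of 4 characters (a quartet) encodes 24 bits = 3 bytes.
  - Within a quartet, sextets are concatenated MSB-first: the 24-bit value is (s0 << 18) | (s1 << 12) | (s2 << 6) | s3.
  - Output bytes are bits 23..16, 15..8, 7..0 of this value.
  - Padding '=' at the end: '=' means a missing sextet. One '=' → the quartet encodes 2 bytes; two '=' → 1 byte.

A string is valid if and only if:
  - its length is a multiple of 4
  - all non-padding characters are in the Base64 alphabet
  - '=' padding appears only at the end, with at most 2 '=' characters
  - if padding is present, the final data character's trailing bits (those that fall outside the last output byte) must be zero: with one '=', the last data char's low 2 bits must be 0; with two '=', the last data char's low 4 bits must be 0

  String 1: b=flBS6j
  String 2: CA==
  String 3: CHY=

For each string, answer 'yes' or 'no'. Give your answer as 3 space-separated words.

Answer: no yes yes

Derivation:
String 1: 'b=flBS6j' → invalid (bad char(s): ['=']; '=' in middle)
String 2: 'CA==' → valid
String 3: 'CHY=' → valid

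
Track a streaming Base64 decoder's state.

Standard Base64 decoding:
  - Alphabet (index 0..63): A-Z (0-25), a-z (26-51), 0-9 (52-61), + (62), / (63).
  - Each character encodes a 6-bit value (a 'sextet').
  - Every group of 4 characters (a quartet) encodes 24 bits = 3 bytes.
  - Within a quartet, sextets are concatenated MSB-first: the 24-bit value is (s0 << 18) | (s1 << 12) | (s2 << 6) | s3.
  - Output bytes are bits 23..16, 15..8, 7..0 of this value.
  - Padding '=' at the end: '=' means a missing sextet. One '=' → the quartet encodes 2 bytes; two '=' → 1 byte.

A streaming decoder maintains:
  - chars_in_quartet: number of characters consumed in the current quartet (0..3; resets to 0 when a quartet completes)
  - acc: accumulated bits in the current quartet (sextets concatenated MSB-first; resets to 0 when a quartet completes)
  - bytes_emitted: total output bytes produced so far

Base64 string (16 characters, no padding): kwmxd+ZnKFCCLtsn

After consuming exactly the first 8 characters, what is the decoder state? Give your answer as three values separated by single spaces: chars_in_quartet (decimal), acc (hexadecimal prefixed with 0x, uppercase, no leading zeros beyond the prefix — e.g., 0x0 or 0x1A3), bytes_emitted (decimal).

Answer: 0 0x0 6

Derivation:
After char 0 ('k'=36): chars_in_quartet=1 acc=0x24 bytes_emitted=0
After char 1 ('w'=48): chars_in_quartet=2 acc=0x930 bytes_emitted=0
After char 2 ('m'=38): chars_in_quartet=3 acc=0x24C26 bytes_emitted=0
After char 3 ('x'=49): chars_in_quartet=4 acc=0x9309B1 -> emit 93 09 B1, reset; bytes_emitted=3
After char 4 ('d'=29): chars_in_quartet=1 acc=0x1D bytes_emitted=3
After char 5 ('+'=62): chars_in_quartet=2 acc=0x77E bytes_emitted=3
After char 6 ('Z'=25): chars_in_quartet=3 acc=0x1DF99 bytes_emitted=3
After char 7 ('n'=39): chars_in_quartet=4 acc=0x77E667 -> emit 77 E6 67, reset; bytes_emitted=6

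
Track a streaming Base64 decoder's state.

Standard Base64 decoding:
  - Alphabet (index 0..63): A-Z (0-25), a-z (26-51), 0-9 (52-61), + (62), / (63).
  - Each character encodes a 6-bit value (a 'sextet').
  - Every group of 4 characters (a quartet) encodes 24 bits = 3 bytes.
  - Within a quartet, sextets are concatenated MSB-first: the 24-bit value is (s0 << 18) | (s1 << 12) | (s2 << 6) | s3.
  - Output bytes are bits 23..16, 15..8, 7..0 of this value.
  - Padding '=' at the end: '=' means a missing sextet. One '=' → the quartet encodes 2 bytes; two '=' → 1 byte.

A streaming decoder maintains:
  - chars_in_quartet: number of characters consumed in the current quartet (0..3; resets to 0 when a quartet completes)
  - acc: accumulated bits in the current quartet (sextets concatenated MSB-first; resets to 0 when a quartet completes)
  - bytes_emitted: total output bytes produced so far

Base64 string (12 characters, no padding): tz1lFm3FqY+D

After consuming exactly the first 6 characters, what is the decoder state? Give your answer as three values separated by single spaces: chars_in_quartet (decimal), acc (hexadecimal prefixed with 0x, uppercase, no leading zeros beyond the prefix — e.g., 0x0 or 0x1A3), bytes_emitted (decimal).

Answer: 2 0x166 3

Derivation:
After char 0 ('t'=45): chars_in_quartet=1 acc=0x2D bytes_emitted=0
After char 1 ('z'=51): chars_in_quartet=2 acc=0xB73 bytes_emitted=0
After char 2 ('1'=53): chars_in_quartet=3 acc=0x2DCF5 bytes_emitted=0
After char 3 ('l'=37): chars_in_quartet=4 acc=0xB73D65 -> emit B7 3D 65, reset; bytes_emitted=3
After char 4 ('F'=5): chars_in_quartet=1 acc=0x5 bytes_emitted=3
After char 5 ('m'=38): chars_in_quartet=2 acc=0x166 bytes_emitted=3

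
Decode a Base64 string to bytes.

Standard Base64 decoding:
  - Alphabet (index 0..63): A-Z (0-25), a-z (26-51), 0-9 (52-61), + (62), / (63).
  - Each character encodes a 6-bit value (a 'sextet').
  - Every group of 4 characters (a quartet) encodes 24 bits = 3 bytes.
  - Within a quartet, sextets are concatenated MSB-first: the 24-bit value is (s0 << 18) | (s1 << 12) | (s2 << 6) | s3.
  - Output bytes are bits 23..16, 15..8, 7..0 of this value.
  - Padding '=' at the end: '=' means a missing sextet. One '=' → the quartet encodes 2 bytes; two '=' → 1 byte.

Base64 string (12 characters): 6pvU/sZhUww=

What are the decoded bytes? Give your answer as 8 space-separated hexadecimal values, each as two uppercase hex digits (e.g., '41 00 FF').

Answer: EA 9B D4 FE C6 61 53 0C

Derivation:
After char 0 ('6'=58): chars_in_quartet=1 acc=0x3A bytes_emitted=0
After char 1 ('p'=41): chars_in_quartet=2 acc=0xEA9 bytes_emitted=0
After char 2 ('v'=47): chars_in_quartet=3 acc=0x3AA6F bytes_emitted=0
After char 3 ('U'=20): chars_in_quartet=4 acc=0xEA9BD4 -> emit EA 9B D4, reset; bytes_emitted=3
After char 4 ('/'=63): chars_in_quartet=1 acc=0x3F bytes_emitted=3
After char 5 ('s'=44): chars_in_quartet=2 acc=0xFEC bytes_emitted=3
After char 6 ('Z'=25): chars_in_quartet=3 acc=0x3FB19 bytes_emitted=3
After char 7 ('h'=33): chars_in_quartet=4 acc=0xFEC661 -> emit FE C6 61, reset; bytes_emitted=6
After char 8 ('U'=20): chars_in_quartet=1 acc=0x14 bytes_emitted=6
After char 9 ('w'=48): chars_in_quartet=2 acc=0x530 bytes_emitted=6
After char 10 ('w'=48): chars_in_quartet=3 acc=0x14C30 bytes_emitted=6
Padding '=': partial quartet acc=0x14C30 -> emit 53 0C; bytes_emitted=8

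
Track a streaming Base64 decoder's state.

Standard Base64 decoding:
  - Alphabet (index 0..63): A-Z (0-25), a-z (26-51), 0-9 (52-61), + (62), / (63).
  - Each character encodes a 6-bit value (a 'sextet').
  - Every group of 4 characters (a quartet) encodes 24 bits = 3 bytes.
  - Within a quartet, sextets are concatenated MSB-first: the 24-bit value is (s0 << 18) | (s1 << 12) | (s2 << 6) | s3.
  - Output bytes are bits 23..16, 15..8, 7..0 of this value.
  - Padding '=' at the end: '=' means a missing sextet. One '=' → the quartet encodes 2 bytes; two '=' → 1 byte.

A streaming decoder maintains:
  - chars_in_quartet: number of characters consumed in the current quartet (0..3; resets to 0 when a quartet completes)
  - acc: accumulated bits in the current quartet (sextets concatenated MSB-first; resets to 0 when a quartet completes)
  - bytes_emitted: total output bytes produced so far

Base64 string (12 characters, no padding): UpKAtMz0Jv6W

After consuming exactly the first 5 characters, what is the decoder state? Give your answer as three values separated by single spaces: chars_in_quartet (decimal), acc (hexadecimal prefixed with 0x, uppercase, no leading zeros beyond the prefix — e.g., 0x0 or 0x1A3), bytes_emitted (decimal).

After char 0 ('U'=20): chars_in_quartet=1 acc=0x14 bytes_emitted=0
After char 1 ('p'=41): chars_in_quartet=2 acc=0x529 bytes_emitted=0
After char 2 ('K'=10): chars_in_quartet=3 acc=0x14A4A bytes_emitted=0
After char 3 ('A'=0): chars_in_quartet=4 acc=0x529280 -> emit 52 92 80, reset; bytes_emitted=3
After char 4 ('t'=45): chars_in_quartet=1 acc=0x2D bytes_emitted=3

Answer: 1 0x2D 3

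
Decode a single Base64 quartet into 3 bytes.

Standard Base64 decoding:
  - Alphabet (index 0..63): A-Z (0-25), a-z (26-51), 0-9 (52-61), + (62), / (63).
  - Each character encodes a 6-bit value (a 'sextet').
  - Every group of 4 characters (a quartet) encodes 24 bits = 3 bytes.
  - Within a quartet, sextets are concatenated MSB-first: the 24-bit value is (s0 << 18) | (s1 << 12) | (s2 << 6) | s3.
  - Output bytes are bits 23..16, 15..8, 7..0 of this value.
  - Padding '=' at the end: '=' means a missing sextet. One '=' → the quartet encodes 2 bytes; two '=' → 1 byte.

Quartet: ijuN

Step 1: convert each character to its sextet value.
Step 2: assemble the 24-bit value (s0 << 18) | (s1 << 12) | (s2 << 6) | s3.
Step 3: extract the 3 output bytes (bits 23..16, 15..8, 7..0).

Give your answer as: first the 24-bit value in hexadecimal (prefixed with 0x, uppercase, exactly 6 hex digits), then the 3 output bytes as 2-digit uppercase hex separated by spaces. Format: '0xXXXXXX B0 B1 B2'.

Sextets: i=34, j=35, u=46, N=13
24-bit: (34<<18) | (35<<12) | (46<<6) | 13
      = 0x880000 | 0x023000 | 0x000B80 | 0x00000D
      = 0x8A3B8D
Bytes: (v>>16)&0xFF=8A, (v>>8)&0xFF=3B, v&0xFF=8D

Answer: 0x8A3B8D 8A 3B 8D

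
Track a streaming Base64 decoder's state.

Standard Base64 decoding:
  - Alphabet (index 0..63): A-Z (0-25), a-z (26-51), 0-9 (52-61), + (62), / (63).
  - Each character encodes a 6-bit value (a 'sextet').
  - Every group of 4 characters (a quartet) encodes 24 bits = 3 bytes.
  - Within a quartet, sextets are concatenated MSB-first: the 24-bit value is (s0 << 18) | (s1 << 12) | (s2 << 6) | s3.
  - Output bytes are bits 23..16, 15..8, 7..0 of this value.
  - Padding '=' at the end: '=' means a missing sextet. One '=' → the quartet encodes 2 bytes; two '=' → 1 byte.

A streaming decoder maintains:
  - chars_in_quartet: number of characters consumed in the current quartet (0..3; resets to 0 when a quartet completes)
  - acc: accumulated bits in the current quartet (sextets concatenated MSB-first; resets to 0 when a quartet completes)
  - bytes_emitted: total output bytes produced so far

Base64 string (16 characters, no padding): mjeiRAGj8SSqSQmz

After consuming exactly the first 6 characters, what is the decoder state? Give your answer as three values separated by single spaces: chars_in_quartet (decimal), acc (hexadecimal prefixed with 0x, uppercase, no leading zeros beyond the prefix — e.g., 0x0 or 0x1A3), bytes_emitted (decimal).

After char 0 ('m'=38): chars_in_quartet=1 acc=0x26 bytes_emitted=0
After char 1 ('j'=35): chars_in_quartet=2 acc=0x9A3 bytes_emitted=0
After char 2 ('e'=30): chars_in_quartet=3 acc=0x268DE bytes_emitted=0
After char 3 ('i'=34): chars_in_quartet=4 acc=0x9A37A2 -> emit 9A 37 A2, reset; bytes_emitted=3
After char 4 ('R'=17): chars_in_quartet=1 acc=0x11 bytes_emitted=3
After char 5 ('A'=0): chars_in_quartet=2 acc=0x440 bytes_emitted=3

Answer: 2 0x440 3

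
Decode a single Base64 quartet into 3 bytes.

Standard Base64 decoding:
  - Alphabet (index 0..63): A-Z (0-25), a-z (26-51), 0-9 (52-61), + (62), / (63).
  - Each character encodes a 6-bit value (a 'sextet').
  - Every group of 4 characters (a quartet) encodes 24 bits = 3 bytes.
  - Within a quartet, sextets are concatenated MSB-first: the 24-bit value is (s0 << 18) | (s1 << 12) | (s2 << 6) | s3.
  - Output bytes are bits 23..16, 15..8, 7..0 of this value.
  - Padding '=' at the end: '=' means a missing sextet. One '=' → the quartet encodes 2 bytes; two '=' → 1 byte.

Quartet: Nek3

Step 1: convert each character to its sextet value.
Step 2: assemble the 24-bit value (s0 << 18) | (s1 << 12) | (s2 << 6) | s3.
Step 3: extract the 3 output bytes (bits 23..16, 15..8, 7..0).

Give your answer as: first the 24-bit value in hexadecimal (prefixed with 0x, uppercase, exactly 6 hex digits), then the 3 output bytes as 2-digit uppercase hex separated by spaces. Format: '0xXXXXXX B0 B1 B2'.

Sextets: N=13, e=30, k=36, 3=55
24-bit: (13<<18) | (30<<12) | (36<<6) | 55
      = 0x340000 | 0x01E000 | 0x000900 | 0x000037
      = 0x35E937
Bytes: (v>>16)&0xFF=35, (v>>8)&0xFF=E9, v&0xFF=37

Answer: 0x35E937 35 E9 37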